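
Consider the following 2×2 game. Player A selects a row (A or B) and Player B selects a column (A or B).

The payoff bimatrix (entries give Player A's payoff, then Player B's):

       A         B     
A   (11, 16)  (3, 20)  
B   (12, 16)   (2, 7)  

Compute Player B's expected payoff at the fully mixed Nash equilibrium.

First find x, the probability Player A plays A, from Player B's indifference between A and B: 16x + 16(1−x) = 20x + 7(1−x), giving x = 9/13.
Since Player B is indifferent in equilibrium, Player B's expected payoff equals the payoff from either column against (9/13, 4/13). Using A: 16(9/13) + 16(4/13) = 16.

16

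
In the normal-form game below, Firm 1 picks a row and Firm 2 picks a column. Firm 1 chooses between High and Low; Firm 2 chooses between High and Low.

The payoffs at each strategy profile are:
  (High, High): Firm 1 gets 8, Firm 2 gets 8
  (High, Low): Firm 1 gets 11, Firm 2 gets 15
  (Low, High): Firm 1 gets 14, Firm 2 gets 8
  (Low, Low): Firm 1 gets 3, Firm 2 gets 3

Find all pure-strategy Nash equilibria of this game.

(High, High): Firm 1 prefers Low (14 > 8); Firm 2 prefers Low (15 > 8) — not an equilibrium.
(High, Low): Firm 1 gets 11 ≥ 3 from Low, and Firm 2 gets 15 ≥ 8 from High — Nash equilibrium.
(Low, High): Firm 1 gets 14 ≥ 8 from High, and Firm 2 gets 8 ≥ 3 from Low — Nash equilibrium.
(Low, Low): Firm 1 prefers High (11 > 3); Firm 2 prefers High (8 > 3) — not an equilibrium.

(High, Low) and (Low, High)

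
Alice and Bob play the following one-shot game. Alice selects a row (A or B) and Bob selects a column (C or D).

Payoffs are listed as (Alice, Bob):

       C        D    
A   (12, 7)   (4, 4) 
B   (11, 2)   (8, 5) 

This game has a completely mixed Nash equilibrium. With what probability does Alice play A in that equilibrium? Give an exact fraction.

1/2

Let p be the probability that Alice plays A. In a completely mixed equilibrium, Bob must be indifferent between C and D.
Bob's expected payoff from C is 7p + 2(1−p); from D it is 4p + 5(1−p).
Setting these equal: 5p + 2 = −p + 5, so p = 1/2.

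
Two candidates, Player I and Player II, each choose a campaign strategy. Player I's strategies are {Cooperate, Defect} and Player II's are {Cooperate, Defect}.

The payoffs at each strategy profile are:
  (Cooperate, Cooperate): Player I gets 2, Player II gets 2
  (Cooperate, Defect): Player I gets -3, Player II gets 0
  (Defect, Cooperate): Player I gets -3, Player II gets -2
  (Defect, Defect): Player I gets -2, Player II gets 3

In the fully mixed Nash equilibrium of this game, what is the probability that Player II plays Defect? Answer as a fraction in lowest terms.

5/6

Let q be the probability that Player II plays Cooperate. In a completely mixed equilibrium, Player I must be indifferent between Cooperate and Defect.
Player I's expected payoff from Cooperate is 2q − 3(1−q); from Defect it is −3q − 2(1−q).
Setting these equal: 5q − 3 = −q − 2, so q = 1/6.
Therefore Player II plays Defect with probability 1 − 1/6 = 5/6.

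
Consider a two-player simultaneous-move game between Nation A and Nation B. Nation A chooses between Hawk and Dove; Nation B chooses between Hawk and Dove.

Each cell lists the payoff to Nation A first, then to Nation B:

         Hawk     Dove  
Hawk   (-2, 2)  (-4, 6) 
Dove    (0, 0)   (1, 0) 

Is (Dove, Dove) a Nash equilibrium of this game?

Yes

At (Dove, Dove), Nation A earns 1; switching to Hawk would give -4, so Nation A has no profitable deviation.
Nation B earns 0; switching to Hawk would give 0, so Nation B has no profitable deviation.
Neither player can gain by a unilateral deviation, so this profile is a Nash equilibrium.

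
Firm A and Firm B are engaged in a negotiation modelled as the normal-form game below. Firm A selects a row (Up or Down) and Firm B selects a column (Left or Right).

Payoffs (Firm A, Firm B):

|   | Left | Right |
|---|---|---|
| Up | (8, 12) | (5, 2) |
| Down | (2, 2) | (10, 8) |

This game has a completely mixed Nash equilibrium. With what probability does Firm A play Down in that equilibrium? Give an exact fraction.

5/8

Let r be the probability that Firm A plays Up. In a completely mixed equilibrium, Firm B must be indifferent between Left and Right.
Firm B's expected payoff from Left is 12r + 2(1−r); from Right it is 2r + 8(1−r).
Setting these equal: 10r + 2 = −6r + 8, so r = 3/8.
Therefore Firm A plays Down with probability 1 − 3/8 = 5/8.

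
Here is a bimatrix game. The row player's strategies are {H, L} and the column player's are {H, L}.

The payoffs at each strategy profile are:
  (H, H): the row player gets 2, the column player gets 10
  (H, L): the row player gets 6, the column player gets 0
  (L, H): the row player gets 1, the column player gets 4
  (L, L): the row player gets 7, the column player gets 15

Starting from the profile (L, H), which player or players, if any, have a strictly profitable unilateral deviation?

Both

The row player at (L, H) earns 1; deviating to H yields 2 — a strict improvement.
The column player earns 4; deviating to L yields 15 — a strict improvement.
Both the row player and the column player have strictly profitable deviations.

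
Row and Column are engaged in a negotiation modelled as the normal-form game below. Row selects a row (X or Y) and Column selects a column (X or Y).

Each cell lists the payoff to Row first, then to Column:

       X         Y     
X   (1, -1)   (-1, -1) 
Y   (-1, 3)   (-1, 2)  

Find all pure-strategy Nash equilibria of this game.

(X, X): Row gets 1 ≥ -1 from Y, and Column gets -1 ≥ -1 from Y — Nash equilibrium.
(X, Y): Row gets -1 ≥ -1 from Y, and Column gets -1 ≥ -1 from X — Nash equilibrium.
(Y, X): Row prefers X (1 > -1) — not an equilibrium.
(Y, Y): Column prefers X (3 > 2) — not an equilibrium.

(X, X) and (X, Y)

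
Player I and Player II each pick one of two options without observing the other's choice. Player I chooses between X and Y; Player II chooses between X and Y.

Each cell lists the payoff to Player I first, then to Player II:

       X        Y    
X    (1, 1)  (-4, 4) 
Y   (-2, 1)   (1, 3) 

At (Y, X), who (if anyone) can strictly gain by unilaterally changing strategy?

Player I at (Y, X) earns -2; deviating to X yields 1 — a strict improvement.
Player II earns 1; deviating to Y yields 3 — a strict improvement.
Both Player I and Player II have strictly profitable deviations.

Both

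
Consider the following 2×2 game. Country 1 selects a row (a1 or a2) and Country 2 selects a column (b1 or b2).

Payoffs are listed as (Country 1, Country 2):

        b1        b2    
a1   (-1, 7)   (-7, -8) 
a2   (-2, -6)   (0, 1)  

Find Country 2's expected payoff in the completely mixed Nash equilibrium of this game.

-41/22

First find x, the probability Country 1 plays a1, from Country 2's indifference between b1 and b2: 7x − 6(1−x) = −8x + (1−x), giving x = 7/22.
Since Country 2 is indifferent in equilibrium, Country 2's expected payoff equals the payoff from either column against (7/22, 15/22). Using b1: 7(7/22) − 6(15/22) = -41/22.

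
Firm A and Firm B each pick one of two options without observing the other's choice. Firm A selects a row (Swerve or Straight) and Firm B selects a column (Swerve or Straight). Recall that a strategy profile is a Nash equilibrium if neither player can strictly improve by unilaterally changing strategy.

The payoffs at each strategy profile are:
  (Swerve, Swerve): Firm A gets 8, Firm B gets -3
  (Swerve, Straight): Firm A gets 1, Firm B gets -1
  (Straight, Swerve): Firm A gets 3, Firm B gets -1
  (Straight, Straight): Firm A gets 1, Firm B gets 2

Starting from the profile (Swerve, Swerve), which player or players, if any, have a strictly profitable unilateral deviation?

Firm B

Firm A at (Swerve, Swerve) earns 8; deviating to Straight yields 3 — not better.
Firm B earns -3; deviating to Straight yields -1 — a strict improvement.
Only Firm B has a strictly profitable deviation.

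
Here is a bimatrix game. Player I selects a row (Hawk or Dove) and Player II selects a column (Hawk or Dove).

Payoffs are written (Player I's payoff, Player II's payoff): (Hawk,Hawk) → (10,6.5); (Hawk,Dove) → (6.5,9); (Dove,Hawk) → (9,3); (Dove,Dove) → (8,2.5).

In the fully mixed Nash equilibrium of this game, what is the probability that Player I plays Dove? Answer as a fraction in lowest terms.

5/6

Let p be the probability that Player I plays Hawk. In a completely mixed equilibrium, Player II must be indifferent between Hawk and Dove.
Player II's expected payoff from Hawk is 6.5p + 3(1−p); from Dove it is 9p + 2.5(1−p).
Setting these equal: 3.5p + 3 = 6.5p + 2.5, so p = 1/6.
Therefore Player I plays Dove with probability 1 − 1/6 = 5/6.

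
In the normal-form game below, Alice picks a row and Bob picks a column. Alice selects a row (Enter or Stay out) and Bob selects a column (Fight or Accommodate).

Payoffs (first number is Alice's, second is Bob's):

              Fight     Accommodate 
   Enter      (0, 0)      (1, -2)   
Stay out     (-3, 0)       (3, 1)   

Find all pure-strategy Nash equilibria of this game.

(Enter, Fight): Alice gets 0 ≥ -3 from Stay out, and Bob gets 0 ≥ -2 from Accommodate — Nash equilibrium.
(Enter, Accommodate): Alice prefers Stay out (3 > 1); Bob prefers Fight (0 > -2) — not an equilibrium.
(Stay out, Fight): Alice prefers Enter (0 > -3); Bob prefers Accommodate (1 > 0) — not an equilibrium.
(Stay out, Accommodate): Alice gets 3 ≥ 1 from Enter, and Bob gets 1 ≥ 0 from Fight — Nash equilibrium.

(Enter, Fight) and (Stay out, Accommodate)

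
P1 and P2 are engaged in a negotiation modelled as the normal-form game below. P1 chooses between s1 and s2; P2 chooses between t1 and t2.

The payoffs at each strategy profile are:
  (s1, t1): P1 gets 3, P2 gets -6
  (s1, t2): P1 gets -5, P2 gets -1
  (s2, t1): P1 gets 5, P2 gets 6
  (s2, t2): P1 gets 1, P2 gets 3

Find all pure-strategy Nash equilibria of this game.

(s2, t1)

(s1, t1): P1 prefers s2 (5 > 3); P2 prefers t2 (-1 > -6) — not an equilibrium.
(s1, t2): P1 prefers s2 (1 > -5) — not an equilibrium.
(s2, t1): P1 gets 5 ≥ 3 from s1, and P2 gets 6 ≥ 3 from t2 — Nash equilibrium.
(s2, t2): P2 prefers t1 (6 > 3) — not an equilibrium.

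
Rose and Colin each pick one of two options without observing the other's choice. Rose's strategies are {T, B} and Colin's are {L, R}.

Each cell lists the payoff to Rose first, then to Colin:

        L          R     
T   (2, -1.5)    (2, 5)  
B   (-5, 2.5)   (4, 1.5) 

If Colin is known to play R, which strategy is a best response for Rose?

B

Against R, Rose earns 2 from T and 4 from B.
So B is the best response.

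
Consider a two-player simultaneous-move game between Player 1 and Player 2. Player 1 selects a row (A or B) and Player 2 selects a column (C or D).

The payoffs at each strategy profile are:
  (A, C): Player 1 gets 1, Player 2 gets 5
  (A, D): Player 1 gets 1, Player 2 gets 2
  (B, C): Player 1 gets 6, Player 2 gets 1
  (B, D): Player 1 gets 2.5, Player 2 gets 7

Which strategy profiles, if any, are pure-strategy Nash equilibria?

(B, D)

(A, C): Player 1 prefers B (6 > 1) — not an equilibrium.
(A, D): Player 1 prefers B (2.5 > 1); Player 2 prefers C (5 > 2) — not an equilibrium.
(B, C): Player 2 prefers D (7 > 1) — not an equilibrium.
(B, D): Player 1 gets 2.5 ≥ 1 from A, and Player 2 gets 7 ≥ 1 from C — Nash equilibrium.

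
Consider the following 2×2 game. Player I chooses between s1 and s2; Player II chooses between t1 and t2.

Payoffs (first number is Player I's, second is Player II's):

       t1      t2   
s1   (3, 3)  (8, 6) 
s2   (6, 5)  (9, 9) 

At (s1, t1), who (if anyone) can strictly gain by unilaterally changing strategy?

Both

Player I at (s1, t1) earns 3; deviating to s2 yields 6 — a strict improvement.
Player II earns 3; deviating to t2 yields 6 — a strict improvement.
Both Player I and Player II have strictly profitable deviations.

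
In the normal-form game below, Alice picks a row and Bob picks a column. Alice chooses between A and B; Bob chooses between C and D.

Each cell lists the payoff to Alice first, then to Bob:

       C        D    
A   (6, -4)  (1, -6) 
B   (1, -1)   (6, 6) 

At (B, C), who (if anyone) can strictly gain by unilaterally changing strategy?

Alice at (B, C) earns 1; deviating to A yields 6 — a strict improvement.
Bob earns -1; deviating to D yields 6 — a strict improvement.
Both Alice and Bob have strictly profitable deviations.

Both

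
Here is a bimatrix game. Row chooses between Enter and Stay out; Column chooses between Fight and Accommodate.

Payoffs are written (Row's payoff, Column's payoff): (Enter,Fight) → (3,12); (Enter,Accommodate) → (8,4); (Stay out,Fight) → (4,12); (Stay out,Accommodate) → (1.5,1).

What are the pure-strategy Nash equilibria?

(Stay out, Fight)

(Enter, Fight): Row prefers Stay out (4 > 3) — not an equilibrium.
(Enter, Accommodate): Column prefers Fight (12 > 4) — not an equilibrium.
(Stay out, Fight): Row gets 4 ≥ 3 from Enter, and Column gets 12 ≥ 1 from Accommodate — Nash equilibrium.
(Stay out, Accommodate): Row prefers Enter (8 > 1.5); Column prefers Fight (12 > 1) — not an equilibrium.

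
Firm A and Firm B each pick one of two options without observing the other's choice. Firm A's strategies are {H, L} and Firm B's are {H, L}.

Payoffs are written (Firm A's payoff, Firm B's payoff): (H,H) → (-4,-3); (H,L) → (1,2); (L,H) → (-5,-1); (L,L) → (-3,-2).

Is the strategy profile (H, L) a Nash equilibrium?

Yes

At (H, L), Firm A earns 1; switching to L would give -3, so Firm A has no profitable deviation.
Firm B earns 2; switching to H would give -3, so Firm B has no profitable deviation.
Neither player can gain by a unilateral deviation, so this profile is a Nash equilibrium.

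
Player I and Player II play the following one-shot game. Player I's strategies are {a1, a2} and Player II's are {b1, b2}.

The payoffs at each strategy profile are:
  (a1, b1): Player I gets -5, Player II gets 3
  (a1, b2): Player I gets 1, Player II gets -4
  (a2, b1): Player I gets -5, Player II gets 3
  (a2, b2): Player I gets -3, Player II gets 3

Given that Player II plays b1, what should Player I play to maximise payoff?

Against b1, Player I earns -5 from a1 and -5 from a2.
So either strategy is a best response.

either — both a1 and a2 are best responses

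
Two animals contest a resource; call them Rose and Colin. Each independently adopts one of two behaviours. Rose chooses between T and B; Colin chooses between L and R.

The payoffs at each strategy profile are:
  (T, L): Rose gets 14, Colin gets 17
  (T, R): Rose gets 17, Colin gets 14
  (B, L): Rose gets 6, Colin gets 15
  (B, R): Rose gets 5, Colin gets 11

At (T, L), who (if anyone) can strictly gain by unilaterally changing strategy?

Rose at (T, L) earns 14; deviating to B yields 6 — not better.
Colin earns 17; deviating to R yields 14 — not better.
Neither player can strictly improve; the profile is a Nash equilibrium.

Neither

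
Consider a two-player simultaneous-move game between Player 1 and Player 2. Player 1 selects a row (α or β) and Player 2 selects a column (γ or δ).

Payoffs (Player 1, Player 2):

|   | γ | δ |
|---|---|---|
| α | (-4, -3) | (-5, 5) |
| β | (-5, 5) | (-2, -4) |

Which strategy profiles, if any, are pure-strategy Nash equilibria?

none

(α, γ): Player 2 prefers δ (5 > -3) — not an equilibrium.
(α, δ): Player 1 prefers β (-2 > -5) — not an equilibrium.
(β, γ): Player 1 prefers α (-4 > -5) — not an equilibrium.
(β, δ): Player 2 prefers γ (5 > -4) — not an equilibrium.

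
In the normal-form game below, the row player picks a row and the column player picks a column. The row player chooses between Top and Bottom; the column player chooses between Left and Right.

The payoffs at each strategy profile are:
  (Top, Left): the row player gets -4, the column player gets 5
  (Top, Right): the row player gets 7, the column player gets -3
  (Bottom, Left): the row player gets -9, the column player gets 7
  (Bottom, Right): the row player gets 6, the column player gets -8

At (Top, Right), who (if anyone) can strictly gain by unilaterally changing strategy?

The column player

The row player at (Top, Right) earns 7; deviating to Bottom yields 6 — not better.
The column player earns -3; deviating to Left yields 5 — a strict improvement.
Only the column player has a strictly profitable deviation.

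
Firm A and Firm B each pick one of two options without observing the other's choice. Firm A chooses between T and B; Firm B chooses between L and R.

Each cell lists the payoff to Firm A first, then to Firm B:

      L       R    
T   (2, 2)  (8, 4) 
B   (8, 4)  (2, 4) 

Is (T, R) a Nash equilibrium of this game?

At (T, R), Firm A earns 8; switching to B would give 2, so Firm A has no profitable deviation.
Firm B earns 4; switching to L would give 2, so Firm B has no profitable deviation.
Neither player can gain by a unilateral deviation, so this profile is a Nash equilibrium.

Yes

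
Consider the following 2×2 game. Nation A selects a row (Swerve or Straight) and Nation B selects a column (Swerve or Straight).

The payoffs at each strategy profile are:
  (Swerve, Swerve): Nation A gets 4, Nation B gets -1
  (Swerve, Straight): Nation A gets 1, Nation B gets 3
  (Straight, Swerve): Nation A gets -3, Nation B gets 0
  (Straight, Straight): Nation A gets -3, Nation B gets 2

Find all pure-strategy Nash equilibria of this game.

(Swerve, Swerve): Nation B prefers Straight (3 > -1) — not an equilibrium.
(Swerve, Straight): Nation A gets 1 ≥ -3 from Straight, and Nation B gets 3 ≥ -1 from Swerve — Nash equilibrium.
(Straight, Swerve): Nation A prefers Swerve (4 > -3); Nation B prefers Straight (2 > 0) — not an equilibrium.
(Straight, Straight): Nation A prefers Swerve (1 > -3) — not an equilibrium.

(Swerve, Straight)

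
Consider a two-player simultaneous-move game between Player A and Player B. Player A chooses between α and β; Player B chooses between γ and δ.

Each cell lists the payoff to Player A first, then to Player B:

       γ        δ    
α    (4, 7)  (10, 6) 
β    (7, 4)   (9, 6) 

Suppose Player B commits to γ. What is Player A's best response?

β

Against γ, Player A earns 4 from α and 7 from β.
So β is the best response.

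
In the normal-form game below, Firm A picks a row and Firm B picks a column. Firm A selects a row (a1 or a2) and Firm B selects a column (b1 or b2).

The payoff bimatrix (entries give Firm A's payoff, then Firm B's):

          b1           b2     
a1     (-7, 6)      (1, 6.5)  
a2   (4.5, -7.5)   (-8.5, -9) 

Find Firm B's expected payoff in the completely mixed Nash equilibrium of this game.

21/8

First find p, the probability Firm A plays a1, from Firm B's indifference between b1 and b2: 6p − 7.5(1−p) = 6.5p − 9(1−p), giving p = 3/4.
Since Firm B is indifferent in equilibrium, Firm B's expected payoff equals the payoff from either column against (3/4, 1/4). Using b1: 6(3/4) − 7.5(1/4) = 21/8.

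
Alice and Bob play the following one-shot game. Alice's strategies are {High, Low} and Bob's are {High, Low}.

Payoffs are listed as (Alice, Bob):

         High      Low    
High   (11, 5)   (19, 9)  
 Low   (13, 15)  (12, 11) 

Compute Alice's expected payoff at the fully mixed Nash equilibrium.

115/9

First find y, the probability Bob plays High, from Alice's indifference between High and Low: 11y + 19(1−y) = 13y + 12(1−y), giving y = 7/9.
Since Alice is indifferent in equilibrium, Alice's expected payoff equals the payoff from either row against (7/9, 2/9). Using High: 11(7/9) + 19(2/9) = 115/9.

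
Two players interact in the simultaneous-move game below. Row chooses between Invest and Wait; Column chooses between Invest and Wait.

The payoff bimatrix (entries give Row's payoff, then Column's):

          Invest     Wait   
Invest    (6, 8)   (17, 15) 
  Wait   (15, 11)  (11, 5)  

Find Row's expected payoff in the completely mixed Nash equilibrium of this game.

63/5

First find q, the probability Column plays Invest, from Row's indifference between Invest and Wait: 6q + 17(1−q) = 15q + 11(1−q), giving q = 2/5.
Since Row is indifferent in equilibrium, Row's expected payoff equals the payoff from either row against (2/5, 3/5). Using Invest: 6(2/5) + 17(3/5) = 63/5.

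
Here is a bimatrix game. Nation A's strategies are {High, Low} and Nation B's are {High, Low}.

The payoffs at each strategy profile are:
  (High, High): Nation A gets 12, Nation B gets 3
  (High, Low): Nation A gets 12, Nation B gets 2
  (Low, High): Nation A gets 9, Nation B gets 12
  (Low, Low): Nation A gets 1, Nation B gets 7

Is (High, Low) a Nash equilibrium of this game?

No

At (High, Low), Nation A earns 12; switching to Low would give 1, so Nation A has no profitable deviation.
Nation B earns 2; switching to High would give 3, so Nation B would deviate.
Since at least one player can profitably deviate, this is not a Nash equilibrium.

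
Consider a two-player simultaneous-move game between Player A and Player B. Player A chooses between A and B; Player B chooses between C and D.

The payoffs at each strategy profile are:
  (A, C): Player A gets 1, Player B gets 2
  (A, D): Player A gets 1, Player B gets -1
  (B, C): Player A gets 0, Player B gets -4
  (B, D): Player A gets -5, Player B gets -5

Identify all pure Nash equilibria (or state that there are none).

(A, C): Player A gets 1 ≥ 0 from B, and Player B gets 2 ≥ -1 from D — Nash equilibrium.
(A, D): Player B prefers C (2 > -1) — not an equilibrium.
(B, C): Player A prefers A (1 > 0) — not an equilibrium.
(B, D): Player A prefers A (1 > -5); Player B prefers C (-4 > -5) — not an equilibrium.

(A, C)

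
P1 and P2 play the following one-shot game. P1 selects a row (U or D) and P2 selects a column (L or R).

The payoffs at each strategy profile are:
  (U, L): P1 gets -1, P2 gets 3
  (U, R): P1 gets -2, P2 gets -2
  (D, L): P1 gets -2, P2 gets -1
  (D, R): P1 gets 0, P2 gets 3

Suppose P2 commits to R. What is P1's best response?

Against R, P1 earns -2 from U and 0 from D.
So D is the best response.

D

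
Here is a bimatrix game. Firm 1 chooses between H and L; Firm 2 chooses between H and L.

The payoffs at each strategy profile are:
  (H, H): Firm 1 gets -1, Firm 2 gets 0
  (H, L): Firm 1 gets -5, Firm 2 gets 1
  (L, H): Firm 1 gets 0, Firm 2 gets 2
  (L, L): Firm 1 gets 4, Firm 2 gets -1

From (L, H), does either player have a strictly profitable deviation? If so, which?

Neither

Firm 1 at (L, H) earns 0; deviating to H yields -1 — not better.
Firm 2 earns 2; deviating to L yields -1 — not better.
Neither player can strictly improve; the profile is a Nash equilibrium.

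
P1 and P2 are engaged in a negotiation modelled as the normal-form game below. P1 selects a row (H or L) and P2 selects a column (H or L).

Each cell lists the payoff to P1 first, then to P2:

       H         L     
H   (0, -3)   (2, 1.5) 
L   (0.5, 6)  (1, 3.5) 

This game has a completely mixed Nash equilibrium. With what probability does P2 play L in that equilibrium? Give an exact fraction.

1/3

Let y be the probability that P2 plays H. In a completely mixed equilibrium, P1 must be indifferent between H and L.
P1's expected payoff from H is 2(1−y); from L it is 0.5y + (1−y).
Setting these equal: −2y + 2 = −0.5y + 1, so y = 2/3.
Therefore P2 plays L with probability 1 − 2/3 = 1/3.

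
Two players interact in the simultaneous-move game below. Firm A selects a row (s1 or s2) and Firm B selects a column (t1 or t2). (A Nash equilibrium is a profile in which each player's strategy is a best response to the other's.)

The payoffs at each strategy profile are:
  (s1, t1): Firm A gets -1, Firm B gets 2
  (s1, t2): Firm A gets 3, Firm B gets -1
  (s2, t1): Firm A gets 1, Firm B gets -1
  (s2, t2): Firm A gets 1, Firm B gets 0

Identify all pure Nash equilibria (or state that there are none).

none

(s1, t1): Firm A prefers s2 (1 > -1) — not an equilibrium.
(s1, t2): Firm B prefers t1 (2 > -1) — not an equilibrium.
(s2, t1): Firm B prefers t2 (0 > -1) — not an equilibrium.
(s2, t2): Firm A prefers s1 (3 > 1) — not an equilibrium.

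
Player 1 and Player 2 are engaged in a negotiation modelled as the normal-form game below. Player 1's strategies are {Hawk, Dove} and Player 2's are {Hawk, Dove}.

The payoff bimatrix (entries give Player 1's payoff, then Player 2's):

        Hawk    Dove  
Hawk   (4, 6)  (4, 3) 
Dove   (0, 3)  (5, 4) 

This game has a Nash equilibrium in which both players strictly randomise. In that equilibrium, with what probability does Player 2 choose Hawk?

Let y be the probability that Player 2 plays Hawk. In a completely mixed equilibrium, Player 1 must be indifferent between Hawk and Dove.
Player 1's expected payoff from Hawk is 4y + 4(1−y); from Dove it is 5(1−y).
Setting these equal: 4 = −5y + 5, so y = 1/5.

1/5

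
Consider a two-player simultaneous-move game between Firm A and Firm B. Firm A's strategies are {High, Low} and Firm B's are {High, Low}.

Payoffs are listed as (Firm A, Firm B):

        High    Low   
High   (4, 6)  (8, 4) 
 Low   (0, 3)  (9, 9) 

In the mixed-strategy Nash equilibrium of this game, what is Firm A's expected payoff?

36/5

First find q, the probability Firm B plays High, from Firm A's indifference between High and Low: 4q + 8(1−q) = 9(1−q), giving q = 1/5.
Since Firm A is indifferent in equilibrium, Firm A's expected payoff equals the payoff from either row against (1/5, 4/5). Using High: 4(1/5) + 8(4/5) = 36/5.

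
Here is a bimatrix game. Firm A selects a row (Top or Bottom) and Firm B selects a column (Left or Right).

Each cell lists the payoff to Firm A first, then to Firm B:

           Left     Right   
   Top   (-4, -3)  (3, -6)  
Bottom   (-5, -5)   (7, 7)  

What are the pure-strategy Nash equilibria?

(Top, Left) and (Bottom, Right)

(Top, Left): Firm A gets -4 ≥ -5 from Bottom, and Firm B gets -3 ≥ -6 from Right — Nash equilibrium.
(Top, Right): Firm A prefers Bottom (7 > 3); Firm B prefers Left (-3 > -6) — not an equilibrium.
(Bottom, Left): Firm A prefers Top (-4 > -5); Firm B prefers Right (7 > -5) — not an equilibrium.
(Bottom, Right): Firm A gets 7 ≥ 3 from Top, and Firm B gets 7 ≥ -5 from Left — Nash equilibrium.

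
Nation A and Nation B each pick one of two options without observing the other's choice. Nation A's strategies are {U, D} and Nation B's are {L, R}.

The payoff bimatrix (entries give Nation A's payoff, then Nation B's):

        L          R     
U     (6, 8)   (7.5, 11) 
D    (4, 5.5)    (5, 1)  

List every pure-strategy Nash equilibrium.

(U, R)

(U, L): Nation B prefers R (11 > 8) — not an equilibrium.
(U, R): Nation A gets 7.5 ≥ 5 from D, and Nation B gets 11 ≥ 8 from L — Nash equilibrium.
(D, L): Nation A prefers U (6 > 4) — not an equilibrium.
(D, R): Nation A prefers U (7.5 > 5); Nation B prefers L (5.5 > 1) — not an equilibrium.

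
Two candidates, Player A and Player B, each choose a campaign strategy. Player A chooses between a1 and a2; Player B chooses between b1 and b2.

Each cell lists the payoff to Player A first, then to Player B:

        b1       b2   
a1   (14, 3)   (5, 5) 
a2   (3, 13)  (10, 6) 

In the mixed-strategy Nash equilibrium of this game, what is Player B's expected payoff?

47/9

First find x, the probability Player A plays a1, from Player B's indifference between b1 and b2: 3x + 13(1−x) = 5x + 6(1−x), giving x = 7/9.
Since Player B is indifferent in equilibrium, Player B's expected payoff equals the payoff from either column against (7/9, 2/9). Using b1: 3(7/9) + 13(2/9) = 47/9.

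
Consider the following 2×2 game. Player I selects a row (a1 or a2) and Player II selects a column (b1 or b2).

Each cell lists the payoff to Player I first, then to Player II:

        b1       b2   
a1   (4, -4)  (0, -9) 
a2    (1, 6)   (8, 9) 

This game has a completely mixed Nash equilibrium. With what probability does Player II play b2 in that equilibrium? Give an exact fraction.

3/11

Let y be the probability that Player II plays b1. In a completely mixed equilibrium, Player I must be indifferent between a1 and a2.
Player I's expected payoff from a1 is 4y; from a2 it is y + 8(1−y).
Setting these equal: 4y = −7y + 8, so y = 8/11.
Therefore Player II plays b2 with probability 1 − 8/11 = 3/11.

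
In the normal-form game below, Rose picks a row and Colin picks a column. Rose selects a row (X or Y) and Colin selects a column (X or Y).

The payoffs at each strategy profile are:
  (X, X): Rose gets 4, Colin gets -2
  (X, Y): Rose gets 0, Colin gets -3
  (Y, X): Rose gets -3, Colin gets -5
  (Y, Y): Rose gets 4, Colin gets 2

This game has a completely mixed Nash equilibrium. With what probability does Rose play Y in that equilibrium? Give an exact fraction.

1/8

Let x be the probability that Rose plays X. In a completely mixed equilibrium, Colin must be indifferent between X and Y.
Colin's expected payoff from X is −2x − 5(1−x); from Y it is −3x + 2(1−x).
Setting these equal: 3x − 5 = −5x + 2, so x = 7/8.
Therefore Rose plays Y with probability 1 − 7/8 = 1/8.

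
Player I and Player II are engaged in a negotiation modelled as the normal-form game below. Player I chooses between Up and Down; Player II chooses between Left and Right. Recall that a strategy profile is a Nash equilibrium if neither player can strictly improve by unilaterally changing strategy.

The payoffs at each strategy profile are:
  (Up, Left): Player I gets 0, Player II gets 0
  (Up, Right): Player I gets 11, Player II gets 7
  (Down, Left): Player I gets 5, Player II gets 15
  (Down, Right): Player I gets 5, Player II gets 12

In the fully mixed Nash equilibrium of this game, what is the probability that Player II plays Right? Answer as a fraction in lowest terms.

Let y be the probability that Player II plays Left. In a completely mixed equilibrium, Player I must be indifferent between Up and Down.
Player I's expected payoff from Up is 11(1−y); from Down it is 5y + 5(1−y).
Setting these equal: −11y + 11 = 5, so y = 6/11.
Therefore Player II plays Right with probability 1 − 6/11 = 5/11.

5/11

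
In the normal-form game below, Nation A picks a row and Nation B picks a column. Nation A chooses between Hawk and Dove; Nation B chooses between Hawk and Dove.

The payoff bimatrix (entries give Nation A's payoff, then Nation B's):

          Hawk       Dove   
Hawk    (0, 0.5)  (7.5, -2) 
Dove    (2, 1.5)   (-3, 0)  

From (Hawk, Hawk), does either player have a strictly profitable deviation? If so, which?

Nation A at (Hawk, Hawk) earns 0; deviating to Dove yields 2 — a strict improvement.
Nation B earns 0.5; deviating to Dove yields -2 — not better.
Only Nation A has a strictly profitable deviation.

Nation A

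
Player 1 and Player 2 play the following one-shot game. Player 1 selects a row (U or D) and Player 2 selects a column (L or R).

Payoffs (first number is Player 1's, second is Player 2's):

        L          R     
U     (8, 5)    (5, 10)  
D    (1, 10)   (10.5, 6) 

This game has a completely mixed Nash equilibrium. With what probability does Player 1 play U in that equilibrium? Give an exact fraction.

Let r be the probability that Player 1 plays U. In a completely mixed equilibrium, Player 2 must be indifferent between L and R.
Player 2's expected payoff from L is 5r + 10(1−r); from R it is 10r + 6(1−r).
Setting these equal: −5r + 10 = 4r + 6, so r = 4/9.

4/9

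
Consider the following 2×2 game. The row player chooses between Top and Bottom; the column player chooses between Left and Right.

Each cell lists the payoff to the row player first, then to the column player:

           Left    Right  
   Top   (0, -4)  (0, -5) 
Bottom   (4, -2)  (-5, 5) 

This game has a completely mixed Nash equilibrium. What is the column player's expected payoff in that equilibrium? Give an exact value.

-15/4

First find p, the probability the row player plays Top, from the column player's indifference between Left and Right: −4p − 2(1−p) = −5p + 5(1−p), giving p = 7/8.
Since the column player is indifferent in equilibrium, the column player's expected payoff equals the payoff from either column against (7/8, 1/8). Using Left: −4(7/8) − 2(1/8) = -15/4.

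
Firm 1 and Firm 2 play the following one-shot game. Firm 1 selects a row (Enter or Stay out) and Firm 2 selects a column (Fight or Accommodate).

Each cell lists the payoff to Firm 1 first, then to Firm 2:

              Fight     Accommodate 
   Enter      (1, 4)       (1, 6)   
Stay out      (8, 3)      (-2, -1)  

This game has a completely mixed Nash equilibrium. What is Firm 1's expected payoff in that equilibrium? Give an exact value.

1

First find q, the probability Firm 2 plays Fight, from Firm 1's indifference between Enter and Stay out: q + (1−q) = 8q − 2(1−q), giving q = 3/10.
Since Firm 1 is indifferent in equilibrium, Firm 1's expected payoff equals the payoff from either row against (3/10, 7/10). Using Enter: (3/10) + (7/10) = 1.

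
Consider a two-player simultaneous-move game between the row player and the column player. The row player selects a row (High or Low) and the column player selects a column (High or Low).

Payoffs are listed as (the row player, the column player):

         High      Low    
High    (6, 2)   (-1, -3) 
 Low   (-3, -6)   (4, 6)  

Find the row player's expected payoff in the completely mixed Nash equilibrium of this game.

3/2

First find q, the probability the column player plays High, from the row player's indifference between High and Low: 6q − (1−q) = −3q + 4(1−q), giving q = 5/14.
Since the row player is indifferent in equilibrium, the row player's expected payoff equals the payoff from either row against (5/14, 9/14). Using High: 6(5/14) − (9/14) = 3/2.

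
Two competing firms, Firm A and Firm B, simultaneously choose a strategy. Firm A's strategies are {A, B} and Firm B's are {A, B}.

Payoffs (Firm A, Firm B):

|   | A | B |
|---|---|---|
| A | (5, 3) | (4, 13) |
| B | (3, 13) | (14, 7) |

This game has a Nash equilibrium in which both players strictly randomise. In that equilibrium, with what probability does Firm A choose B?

Let r be the probability that Firm A plays A. In a completely mixed equilibrium, Firm B must be indifferent between A and B.
Firm B's expected payoff from A is 3r + 13(1−r); from B it is 13r + 7(1−r).
Setting these equal: −10r + 13 = 6r + 7, so r = 3/8.
Therefore Firm A plays B with probability 1 − 3/8 = 5/8.

5/8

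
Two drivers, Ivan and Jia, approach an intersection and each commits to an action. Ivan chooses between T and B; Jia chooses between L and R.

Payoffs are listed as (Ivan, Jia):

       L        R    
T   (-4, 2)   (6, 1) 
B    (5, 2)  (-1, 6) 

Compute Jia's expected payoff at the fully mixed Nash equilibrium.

2

First find p, the probability Ivan plays T, from Jia's indifference between L and R: 2p + 2(1−p) = p + 6(1−p), giving p = 4/5.
Since Jia is indifferent in equilibrium, Jia's expected payoff equals the payoff from either column against (4/5, 1/5). Using L: 2(4/5) + 2(1/5) = 2.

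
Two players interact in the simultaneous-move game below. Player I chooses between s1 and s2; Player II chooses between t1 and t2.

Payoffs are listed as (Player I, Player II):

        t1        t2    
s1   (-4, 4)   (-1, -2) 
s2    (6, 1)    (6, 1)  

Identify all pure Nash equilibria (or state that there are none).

(s2, t1) and (s2, t2)

(s1, t1): Player I prefers s2 (6 > -4) — not an equilibrium.
(s1, t2): Player I prefers s2 (6 > -1); Player II prefers t1 (4 > -2) — not an equilibrium.
(s2, t1): Player I gets 6 ≥ -4 from s1, and Player II gets 1 ≥ 1 from t2 — Nash equilibrium.
(s2, t2): Player I gets 6 ≥ -1 from s1, and Player II gets 1 ≥ 1 from t1 — Nash equilibrium.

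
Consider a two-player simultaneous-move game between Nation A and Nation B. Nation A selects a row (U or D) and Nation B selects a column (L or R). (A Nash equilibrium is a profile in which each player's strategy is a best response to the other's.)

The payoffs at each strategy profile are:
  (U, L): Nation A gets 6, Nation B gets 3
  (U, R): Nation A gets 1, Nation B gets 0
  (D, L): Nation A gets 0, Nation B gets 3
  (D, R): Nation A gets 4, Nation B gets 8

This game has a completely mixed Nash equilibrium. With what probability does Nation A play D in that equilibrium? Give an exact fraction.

3/8

Let p be the probability that Nation A plays U. In a completely mixed equilibrium, Nation B must be indifferent between L and R.
Nation B's expected payoff from L is 3p + 3(1−p); from R it is 8(1−p).
Setting these equal: 3 = −8p + 8, so p = 5/8.
Therefore Nation A plays D with probability 1 − 5/8 = 3/8.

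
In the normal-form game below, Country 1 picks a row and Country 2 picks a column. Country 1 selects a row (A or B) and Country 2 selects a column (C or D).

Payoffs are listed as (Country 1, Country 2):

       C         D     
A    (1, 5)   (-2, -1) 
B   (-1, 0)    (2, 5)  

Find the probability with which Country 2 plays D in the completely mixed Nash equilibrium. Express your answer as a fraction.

Let q be the probability that Country 2 plays C. In a completely mixed equilibrium, Country 1 must be indifferent between A and B.
Country 1's expected payoff from A is q − 2(1−q); from B it is −q + 2(1−q).
Setting these equal: 3q − 2 = −3q + 2, so q = 2/3.
Therefore Country 2 plays D with probability 1 − 2/3 = 1/3.

1/3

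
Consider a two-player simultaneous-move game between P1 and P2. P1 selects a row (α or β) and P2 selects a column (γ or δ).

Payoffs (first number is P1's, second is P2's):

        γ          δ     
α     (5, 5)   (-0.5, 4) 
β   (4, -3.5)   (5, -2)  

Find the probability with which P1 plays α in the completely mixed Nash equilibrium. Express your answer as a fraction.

3/5

Let p be the probability that P1 plays α. In a completely mixed equilibrium, P2 must be indifferent between γ and δ.
P2's expected payoff from γ is 5p − 3.5(1−p); from δ it is 4p − 2(1−p).
Setting these equal: 8.5p − 3.5 = 6p − 2, so p = 3/5.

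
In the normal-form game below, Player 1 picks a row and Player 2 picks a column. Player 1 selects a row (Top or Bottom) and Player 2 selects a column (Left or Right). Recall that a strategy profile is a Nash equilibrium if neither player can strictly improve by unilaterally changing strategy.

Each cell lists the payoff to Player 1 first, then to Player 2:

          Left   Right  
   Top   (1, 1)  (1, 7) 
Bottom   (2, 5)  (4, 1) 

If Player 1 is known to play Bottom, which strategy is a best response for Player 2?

Left

Against Bottom, Player 2 earns 5 from Left and 1 from Right.
So Left is the best response.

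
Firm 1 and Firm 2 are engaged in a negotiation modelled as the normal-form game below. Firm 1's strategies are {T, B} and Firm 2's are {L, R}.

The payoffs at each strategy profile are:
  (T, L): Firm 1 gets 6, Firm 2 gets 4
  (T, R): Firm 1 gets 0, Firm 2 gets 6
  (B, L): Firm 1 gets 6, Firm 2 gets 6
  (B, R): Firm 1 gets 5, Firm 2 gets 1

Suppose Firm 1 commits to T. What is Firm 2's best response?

Against T, Firm 2 earns 4 from L and 6 from R.
So R is the best response.

R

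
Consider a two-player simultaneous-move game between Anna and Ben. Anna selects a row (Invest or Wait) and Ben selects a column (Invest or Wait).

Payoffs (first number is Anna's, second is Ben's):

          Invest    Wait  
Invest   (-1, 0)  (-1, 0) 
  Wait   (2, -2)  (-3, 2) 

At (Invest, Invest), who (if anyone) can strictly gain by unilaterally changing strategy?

Anna

Anna at (Invest, Invest) earns -1; deviating to Wait yields 2 — a strict improvement.
Ben earns 0; deviating to Wait yields 0 — not better.
Only Anna has a strictly profitable deviation.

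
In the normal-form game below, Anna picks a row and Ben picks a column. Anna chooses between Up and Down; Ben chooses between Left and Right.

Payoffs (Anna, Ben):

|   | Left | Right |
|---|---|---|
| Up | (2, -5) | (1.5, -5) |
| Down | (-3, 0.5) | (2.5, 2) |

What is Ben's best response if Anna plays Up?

Against Up, Ben earns -5 from Left and -5 from Right.
So either strategy is a best response.

either — both Left and Right are best responses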